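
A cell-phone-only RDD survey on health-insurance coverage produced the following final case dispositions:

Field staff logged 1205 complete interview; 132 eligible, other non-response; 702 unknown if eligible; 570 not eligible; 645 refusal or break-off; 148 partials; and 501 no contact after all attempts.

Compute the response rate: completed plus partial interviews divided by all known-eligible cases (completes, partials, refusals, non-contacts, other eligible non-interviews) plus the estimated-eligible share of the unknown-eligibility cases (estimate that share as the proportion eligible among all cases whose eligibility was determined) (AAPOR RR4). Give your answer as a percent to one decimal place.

Numerator: 1205 + 148 = 1353
Determined eligible: 1205 + 148 + 645 + 501 + 132 = 2631
e = 2631 / (2631 + 570) = 2631 / 3201 = 0.8219
Eligible share of unknowns: 0.8219 × 702 = 576.97
Denom: 2631 + 576.97 = 3207.97
RR4 = 1353 / 3207.97 = 0.4218

42.2%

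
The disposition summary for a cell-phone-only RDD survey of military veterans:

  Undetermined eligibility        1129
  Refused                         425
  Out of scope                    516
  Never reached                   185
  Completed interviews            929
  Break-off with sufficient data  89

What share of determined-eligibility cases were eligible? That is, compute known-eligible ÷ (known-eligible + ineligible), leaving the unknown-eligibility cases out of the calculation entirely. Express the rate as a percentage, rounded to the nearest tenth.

Known eligible → 929 + 89 + 425 + 185 = 1628
e = 1628 / (1628 + 516) = 1628 / 2144 = 0.7593

75.9%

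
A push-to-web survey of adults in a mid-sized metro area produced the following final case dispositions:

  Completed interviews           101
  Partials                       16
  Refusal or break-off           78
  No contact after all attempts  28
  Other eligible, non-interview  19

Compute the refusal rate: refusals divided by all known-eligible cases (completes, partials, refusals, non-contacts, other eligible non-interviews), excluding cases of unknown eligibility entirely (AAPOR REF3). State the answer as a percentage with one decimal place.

32.2%

Num = 78
Denom = 101 + 16 + 78 + 28 + 19 = 242
REF3 = 78 / 242 = 0.3223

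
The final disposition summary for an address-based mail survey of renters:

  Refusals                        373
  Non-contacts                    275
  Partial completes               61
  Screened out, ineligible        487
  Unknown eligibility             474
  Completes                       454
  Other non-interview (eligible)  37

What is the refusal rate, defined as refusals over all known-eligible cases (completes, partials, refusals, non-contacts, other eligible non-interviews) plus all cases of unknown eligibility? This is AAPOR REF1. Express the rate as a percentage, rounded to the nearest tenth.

Num = 373
Base = 454 + 61 + 373 + 275 + 37 + 474 = 1674
REF1 = 373 / 1674 = 0.2228

22.3%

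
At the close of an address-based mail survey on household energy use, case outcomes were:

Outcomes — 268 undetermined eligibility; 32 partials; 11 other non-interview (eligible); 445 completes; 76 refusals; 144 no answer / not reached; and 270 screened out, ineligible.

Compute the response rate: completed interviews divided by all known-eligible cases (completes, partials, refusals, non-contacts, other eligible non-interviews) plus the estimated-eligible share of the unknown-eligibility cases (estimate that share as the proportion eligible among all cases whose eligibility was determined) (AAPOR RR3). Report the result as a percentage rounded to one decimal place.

49.3%

Num → 445
Known eligible → 445 + 32 + 76 + 144 + 11 = 708
e = 708 / (708 + 270) = 708 / 978 = 0.7239
e × U → 0.7239 × 268 = 194.01
Denom → 708 + 194.01 = 902.01
RR3 = 445 / 902.01 = 0.4933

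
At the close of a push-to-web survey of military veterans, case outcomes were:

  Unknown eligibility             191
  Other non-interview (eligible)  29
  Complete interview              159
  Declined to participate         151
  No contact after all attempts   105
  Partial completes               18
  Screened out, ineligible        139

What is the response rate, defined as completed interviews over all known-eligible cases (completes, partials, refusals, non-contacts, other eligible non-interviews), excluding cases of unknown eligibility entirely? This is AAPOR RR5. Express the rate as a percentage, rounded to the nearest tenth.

34.4%

Numerator → 159
Base → 159 + 18 + 151 + 105 + 29 = 462
RR5 = 159 / 462 = 0.3442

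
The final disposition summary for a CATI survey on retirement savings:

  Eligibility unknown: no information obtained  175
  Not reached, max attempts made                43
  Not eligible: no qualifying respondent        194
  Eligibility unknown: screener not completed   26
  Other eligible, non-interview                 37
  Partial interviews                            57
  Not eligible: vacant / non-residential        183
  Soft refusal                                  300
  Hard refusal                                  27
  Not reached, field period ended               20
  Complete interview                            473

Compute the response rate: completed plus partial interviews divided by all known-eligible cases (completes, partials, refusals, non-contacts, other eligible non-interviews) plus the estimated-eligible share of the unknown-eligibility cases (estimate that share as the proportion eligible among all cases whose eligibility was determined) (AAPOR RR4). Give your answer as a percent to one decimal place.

Refusals = 27 + 300 = 327
No answer / not reached = 20 + 43 = 63
Unknown if eligible = 26 + 175 = 201
Not eligible = 194 + 183 = 377
Numerator → 473 + 57 = 530
Known eligible → 473 + 57 + 327 + 63 + 37 = 957
e = 957 / (957 + 377) = 957 / 1334 = 0.7174
e × U → 0.7174 × 201 = 144.20
Base → 957 + 144.20 = 1101.20
RR4 = 530 / 1101.20 = 0.4813

48.1%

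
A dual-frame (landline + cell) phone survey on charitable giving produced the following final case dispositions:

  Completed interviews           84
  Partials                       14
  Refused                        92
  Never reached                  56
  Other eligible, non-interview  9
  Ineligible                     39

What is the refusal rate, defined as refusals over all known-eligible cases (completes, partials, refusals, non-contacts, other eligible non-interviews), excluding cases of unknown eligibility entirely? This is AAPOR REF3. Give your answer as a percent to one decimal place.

36.1%

Top = 92
Denom = 84 + 14 + 92 + 56 + 9 = 255
REF3 = 92 / 255 = 0.3608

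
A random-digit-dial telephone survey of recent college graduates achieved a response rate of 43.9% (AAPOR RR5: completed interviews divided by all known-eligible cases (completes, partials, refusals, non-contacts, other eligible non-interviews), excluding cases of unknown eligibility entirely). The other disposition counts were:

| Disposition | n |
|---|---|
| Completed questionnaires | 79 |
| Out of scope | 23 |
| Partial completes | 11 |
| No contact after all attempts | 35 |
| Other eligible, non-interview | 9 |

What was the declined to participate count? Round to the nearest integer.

46

RR5 = 79 / D = 0.439
D = 79 / 0.439 = 180.0
Other denominator terms total 134
declined to participate = 180.0 − 134 ≈ 46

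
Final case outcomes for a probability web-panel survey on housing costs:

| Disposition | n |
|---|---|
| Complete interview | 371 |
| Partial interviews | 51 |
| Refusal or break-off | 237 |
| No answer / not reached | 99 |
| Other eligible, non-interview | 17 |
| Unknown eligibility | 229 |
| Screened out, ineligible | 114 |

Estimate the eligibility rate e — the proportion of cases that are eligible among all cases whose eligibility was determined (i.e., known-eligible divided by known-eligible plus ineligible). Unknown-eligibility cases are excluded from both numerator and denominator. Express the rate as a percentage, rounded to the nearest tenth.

87.2%

Known eligible: 371 + 51 + 237 + 99 + 17 = 775
e = 775 / (775 + 114) = 775 / 889 = 0.8718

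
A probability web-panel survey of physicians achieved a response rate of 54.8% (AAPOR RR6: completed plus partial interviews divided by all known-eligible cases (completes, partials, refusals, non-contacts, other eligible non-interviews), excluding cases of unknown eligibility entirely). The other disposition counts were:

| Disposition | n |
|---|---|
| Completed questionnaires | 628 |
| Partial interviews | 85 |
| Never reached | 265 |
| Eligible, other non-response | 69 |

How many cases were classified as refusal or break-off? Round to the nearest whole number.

Numerator: 628 + 85 = 713
RR6 = 713 / D = 0.548
D = 713 / 0.548 = 1301.1
Rest of base = 1047
refusal or break-off = 1301.1 − 1047 ≈ 254

254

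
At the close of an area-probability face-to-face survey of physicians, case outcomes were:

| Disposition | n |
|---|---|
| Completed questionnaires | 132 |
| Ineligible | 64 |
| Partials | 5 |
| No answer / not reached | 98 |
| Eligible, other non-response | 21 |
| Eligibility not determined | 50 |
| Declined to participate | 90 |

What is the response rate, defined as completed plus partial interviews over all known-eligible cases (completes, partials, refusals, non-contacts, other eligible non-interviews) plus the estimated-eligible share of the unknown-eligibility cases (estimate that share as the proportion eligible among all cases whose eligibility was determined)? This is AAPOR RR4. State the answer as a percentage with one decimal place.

Numerator: 132 + 5 = 137
Eligible (known): 132 + 5 + 90 + 98 + 21 = 346
e = 346 / (346 + 64) = 346 / 410 = 0.8439
Estimated eligible among unknowns: 0.8439 × 50 = 42.20
Base: 346 + 42.20 = 388.20
RR4 = 137 / 388.20 = 0.3529

35.3%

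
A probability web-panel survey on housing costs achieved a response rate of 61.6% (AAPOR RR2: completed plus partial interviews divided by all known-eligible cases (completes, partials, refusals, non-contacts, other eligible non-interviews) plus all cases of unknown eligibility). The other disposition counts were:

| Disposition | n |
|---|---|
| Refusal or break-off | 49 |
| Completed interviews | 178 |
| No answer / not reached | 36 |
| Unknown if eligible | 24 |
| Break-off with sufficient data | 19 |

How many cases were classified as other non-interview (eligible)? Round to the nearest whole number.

14

Top → 178 + 19 = 197
RR2 = 197 / D = 0.616
D = 197 / 0.616 = 319.8
Other denominator terms total 306
other non-interview (eligible) = 319.8 − 306 ≈ 14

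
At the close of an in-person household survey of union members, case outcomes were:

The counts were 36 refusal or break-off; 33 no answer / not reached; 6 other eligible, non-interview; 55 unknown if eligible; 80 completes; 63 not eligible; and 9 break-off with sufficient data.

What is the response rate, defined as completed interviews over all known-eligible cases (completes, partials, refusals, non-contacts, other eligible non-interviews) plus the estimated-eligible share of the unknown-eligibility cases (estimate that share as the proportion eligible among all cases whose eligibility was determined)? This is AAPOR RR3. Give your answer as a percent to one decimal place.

39.3%

Numerator: 80
Known eligible: 80 + 9 + 36 + 33 + 6 = 164
e = 164 / (164 + 63) = 164 / 227 = 0.7225
Eligible share of unknowns: 0.7225 × 55 = 39.74
Denom: 164 + 39.74 = 203.74
RR3 = 80 / 203.74 = 0.3927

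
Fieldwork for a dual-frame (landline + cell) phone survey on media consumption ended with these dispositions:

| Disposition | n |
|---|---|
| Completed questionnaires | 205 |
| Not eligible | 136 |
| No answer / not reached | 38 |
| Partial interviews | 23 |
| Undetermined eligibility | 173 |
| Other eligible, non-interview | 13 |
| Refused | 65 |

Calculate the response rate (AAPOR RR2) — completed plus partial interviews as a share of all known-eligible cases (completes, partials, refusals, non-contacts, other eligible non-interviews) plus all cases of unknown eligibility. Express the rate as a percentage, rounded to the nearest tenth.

Numerator: 205 + 23 = 228
Base: 205 + 23 + 65 + 38 + 13 + 173 = 517
RR2 = 228 / 517 = 0.4410

44.1%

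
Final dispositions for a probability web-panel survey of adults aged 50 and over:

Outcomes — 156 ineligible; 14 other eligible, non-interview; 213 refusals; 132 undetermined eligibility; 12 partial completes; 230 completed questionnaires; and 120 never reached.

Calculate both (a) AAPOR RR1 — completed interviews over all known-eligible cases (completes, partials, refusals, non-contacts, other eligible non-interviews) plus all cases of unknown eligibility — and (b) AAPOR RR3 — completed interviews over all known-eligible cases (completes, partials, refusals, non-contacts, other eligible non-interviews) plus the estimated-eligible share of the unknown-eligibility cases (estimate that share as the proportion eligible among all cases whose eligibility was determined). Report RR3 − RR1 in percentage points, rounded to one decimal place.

1.3

Top = 230
Denom = 230 + 12 + 213 + 120 + 14 + 132 = 721
RR1 = 230 / 721 = 0.3190
Determined eligible = 230 + 12 + 213 + 120 + 14 = 589
e = 589 / (589 + 156) = 589 / 745 = 0.7906
Eligible share of unknowns = 0.7906 × 132 = 104.36
Denom = 589 + 104.36 = 693.36
RR3 = 230 / 693.36 = 0.3317
Difference = 33.17 − 31.90 = 1.27 percentage points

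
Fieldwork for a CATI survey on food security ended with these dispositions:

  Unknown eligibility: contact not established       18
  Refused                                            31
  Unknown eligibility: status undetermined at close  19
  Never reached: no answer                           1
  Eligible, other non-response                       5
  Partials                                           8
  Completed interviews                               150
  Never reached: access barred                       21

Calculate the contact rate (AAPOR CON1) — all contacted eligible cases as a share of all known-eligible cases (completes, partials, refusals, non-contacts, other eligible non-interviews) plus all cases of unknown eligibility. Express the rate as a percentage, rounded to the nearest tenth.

Non-contacts = 1 + 21 = 22
Unknown if eligible = 18 + 19 = 37
Num: 150 + 8 + 31 + 5 = 194
Base: 150 + 8 + 31 + 22 + 5 + 37 = 253
CON1 = 194 / 253 = 0.7668

76.7%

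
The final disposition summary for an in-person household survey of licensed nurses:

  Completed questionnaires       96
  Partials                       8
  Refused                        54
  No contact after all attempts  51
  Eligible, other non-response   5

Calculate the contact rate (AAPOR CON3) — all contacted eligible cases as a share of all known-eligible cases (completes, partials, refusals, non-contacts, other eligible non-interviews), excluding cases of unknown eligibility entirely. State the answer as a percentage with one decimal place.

76.2%

Top: 96 + 8 + 54 + 5 = 163
Denominator: 96 + 8 + 54 + 51 + 5 = 214
CON3 = 163 / 214 = 0.7617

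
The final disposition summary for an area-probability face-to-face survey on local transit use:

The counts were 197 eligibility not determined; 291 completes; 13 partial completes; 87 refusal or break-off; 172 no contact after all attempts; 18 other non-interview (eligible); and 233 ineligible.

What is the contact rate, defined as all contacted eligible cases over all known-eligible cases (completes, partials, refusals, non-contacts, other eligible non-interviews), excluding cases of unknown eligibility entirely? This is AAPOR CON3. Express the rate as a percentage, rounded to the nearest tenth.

70.4%

Top = 291 + 13 + 87 + 18 = 409
Denom = 291 + 13 + 87 + 172 + 18 = 581
CON3 = 409 / 581 = 0.7040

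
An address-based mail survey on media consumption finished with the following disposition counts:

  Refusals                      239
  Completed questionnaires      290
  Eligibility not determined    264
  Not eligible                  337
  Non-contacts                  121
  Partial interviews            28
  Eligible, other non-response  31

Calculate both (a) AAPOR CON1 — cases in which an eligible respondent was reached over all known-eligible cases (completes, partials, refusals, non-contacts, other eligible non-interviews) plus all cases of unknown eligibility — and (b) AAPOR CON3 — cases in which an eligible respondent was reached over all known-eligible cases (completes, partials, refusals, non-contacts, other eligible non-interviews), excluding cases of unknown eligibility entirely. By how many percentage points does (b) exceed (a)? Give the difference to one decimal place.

22.5

Num → 290 + 28 + 239 + 31 = 588
Denominator → 290 + 28 + 239 + 121 + 31 + 264 = 973
CON1 = 588 / 973 = 0.6043
Denominator → 290 + 28 + 239 + 121 + 31 = 709
CON3 = 588 / 709 = 0.8293
Difference = 82.93 − 60.43 = 22.50 percentage points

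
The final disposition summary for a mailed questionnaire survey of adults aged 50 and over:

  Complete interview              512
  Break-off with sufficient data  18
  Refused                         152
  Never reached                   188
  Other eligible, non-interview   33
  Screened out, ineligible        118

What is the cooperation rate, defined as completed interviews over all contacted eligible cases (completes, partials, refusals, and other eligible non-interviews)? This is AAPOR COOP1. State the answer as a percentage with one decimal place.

71.6%

Numerator = 512
Denom = 512 + 18 + 152 + 33 = 715
COOP1 = 512 / 715 = 0.7161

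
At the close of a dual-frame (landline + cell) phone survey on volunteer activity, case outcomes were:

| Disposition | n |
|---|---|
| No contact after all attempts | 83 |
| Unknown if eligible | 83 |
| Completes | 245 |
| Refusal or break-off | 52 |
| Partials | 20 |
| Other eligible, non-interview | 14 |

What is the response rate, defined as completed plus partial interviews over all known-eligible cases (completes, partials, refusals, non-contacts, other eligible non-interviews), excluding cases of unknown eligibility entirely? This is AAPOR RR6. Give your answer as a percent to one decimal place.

Numerator: 245 + 20 = 265
Base: 245 + 20 + 52 + 83 + 14 = 414
RR6 = 265 / 414 = 0.6401

64.0%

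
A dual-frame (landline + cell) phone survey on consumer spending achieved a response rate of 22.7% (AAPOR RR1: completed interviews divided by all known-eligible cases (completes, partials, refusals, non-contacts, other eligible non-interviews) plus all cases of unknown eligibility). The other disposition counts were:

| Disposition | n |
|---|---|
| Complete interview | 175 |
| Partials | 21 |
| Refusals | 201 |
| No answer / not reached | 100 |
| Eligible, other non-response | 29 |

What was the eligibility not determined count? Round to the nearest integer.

245

RR1 = 175 / D = 0.227
D = 175 / 0.227 = 770.9
Other denominator terms total 526
eligibility not determined = 770.9 − 526 ≈ 245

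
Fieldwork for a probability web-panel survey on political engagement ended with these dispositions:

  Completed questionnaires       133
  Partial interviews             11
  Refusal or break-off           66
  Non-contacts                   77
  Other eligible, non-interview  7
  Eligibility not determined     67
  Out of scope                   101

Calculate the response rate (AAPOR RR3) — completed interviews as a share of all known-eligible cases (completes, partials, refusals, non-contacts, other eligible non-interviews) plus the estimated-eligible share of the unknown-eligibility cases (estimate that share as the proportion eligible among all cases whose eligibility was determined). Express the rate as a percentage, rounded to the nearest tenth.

38.7%

Num: 133
Determined eligible: 133 + 11 + 66 + 77 + 7 = 294
e = 294 / (294 + 101) = 294 / 395 = 0.7443
Estimated eligible among unknowns: 0.7443 × 67 = 49.87
Denom: 294 + 49.87 = 343.87
RR3 = 133 / 343.87 = 0.3868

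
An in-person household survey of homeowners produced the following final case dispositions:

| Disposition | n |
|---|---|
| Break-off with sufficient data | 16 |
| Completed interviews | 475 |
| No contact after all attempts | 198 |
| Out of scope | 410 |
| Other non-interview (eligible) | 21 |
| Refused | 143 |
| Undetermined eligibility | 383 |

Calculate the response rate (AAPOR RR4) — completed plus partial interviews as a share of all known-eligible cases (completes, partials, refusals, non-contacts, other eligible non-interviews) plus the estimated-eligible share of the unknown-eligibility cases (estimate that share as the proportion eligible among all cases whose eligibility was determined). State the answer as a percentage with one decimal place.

44.2%

Numerator: 475 + 16 = 491
Eligible (known): 475 + 16 + 143 + 198 + 21 = 853
e = 853 / (853 + 410) = 853 / 1263 = 0.6754
Eligible share of unknowns: 0.6754 × 383 = 258.68
Denom: 853 + 258.68 = 1111.68
RR4 = 491 / 1111.68 = 0.4417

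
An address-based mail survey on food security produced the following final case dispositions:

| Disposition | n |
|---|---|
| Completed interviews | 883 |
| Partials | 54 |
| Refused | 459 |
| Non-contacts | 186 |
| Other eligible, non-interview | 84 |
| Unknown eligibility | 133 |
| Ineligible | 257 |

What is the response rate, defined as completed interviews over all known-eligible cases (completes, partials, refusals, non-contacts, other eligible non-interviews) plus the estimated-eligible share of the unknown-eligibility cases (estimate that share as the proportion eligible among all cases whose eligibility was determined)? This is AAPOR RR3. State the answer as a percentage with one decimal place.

49.6%

Num → 883
Known eligible → 883 + 54 + 459 + 186 + 84 = 1666
e = 1666 / (1666 + 257) = 1666 / 1923 = 0.8664
Estimated eligible among unknowns → 0.8664 × 133 = 115.23
Denom → 1666 + 115.23 = 1781.23
RR3 = 883 / 1781.23 = 0.4957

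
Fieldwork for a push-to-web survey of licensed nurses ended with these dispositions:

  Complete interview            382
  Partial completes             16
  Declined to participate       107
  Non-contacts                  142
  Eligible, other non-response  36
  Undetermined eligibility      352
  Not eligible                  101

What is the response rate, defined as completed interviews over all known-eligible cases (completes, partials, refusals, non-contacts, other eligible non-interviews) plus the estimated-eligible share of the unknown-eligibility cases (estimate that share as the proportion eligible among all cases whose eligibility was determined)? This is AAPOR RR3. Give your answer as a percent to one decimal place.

38.6%

Numerator: 382
Eligible (known): 382 + 16 + 107 + 142 + 36 = 683
e = 683 / (683 + 101) = 683 / 784 = 0.8712
Eligible share of unknowns: 0.8712 × 352 = 306.66
Base: 683 + 306.66 = 989.66
RR3 = 382 / 989.66 = 0.3860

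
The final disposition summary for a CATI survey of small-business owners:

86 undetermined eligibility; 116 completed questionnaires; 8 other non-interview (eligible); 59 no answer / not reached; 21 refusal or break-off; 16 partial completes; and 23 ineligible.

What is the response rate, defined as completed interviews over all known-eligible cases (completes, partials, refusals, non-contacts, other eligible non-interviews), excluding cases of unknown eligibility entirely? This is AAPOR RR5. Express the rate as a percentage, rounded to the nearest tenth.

Num = 116
Denominator = 116 + 16 + 21 + 59 + 8 = 220
RR5 = 116 / 220 = 0.5273

52.7%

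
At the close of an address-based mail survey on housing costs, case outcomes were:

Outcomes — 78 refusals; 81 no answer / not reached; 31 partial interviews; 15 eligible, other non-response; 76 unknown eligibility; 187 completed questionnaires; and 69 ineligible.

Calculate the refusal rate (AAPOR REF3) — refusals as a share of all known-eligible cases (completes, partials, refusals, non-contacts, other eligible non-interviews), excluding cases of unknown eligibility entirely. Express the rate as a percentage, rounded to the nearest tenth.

Numerator: 78
Denom: 187 + 31 + 78 + 81 + 15 = 392
REF3 = 78 / 392 = 0.1990

19.9%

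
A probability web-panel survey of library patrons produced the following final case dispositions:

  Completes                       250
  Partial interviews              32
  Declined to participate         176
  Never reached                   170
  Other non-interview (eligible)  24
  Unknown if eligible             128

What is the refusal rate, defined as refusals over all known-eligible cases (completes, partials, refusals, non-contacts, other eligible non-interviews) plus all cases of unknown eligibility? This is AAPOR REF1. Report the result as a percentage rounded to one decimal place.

Num: 176
Denominator: 250 + 32 + 176 + 170 + 24 + 128 = 780
REF1 = 176 / 780 = 0.2256

22.6%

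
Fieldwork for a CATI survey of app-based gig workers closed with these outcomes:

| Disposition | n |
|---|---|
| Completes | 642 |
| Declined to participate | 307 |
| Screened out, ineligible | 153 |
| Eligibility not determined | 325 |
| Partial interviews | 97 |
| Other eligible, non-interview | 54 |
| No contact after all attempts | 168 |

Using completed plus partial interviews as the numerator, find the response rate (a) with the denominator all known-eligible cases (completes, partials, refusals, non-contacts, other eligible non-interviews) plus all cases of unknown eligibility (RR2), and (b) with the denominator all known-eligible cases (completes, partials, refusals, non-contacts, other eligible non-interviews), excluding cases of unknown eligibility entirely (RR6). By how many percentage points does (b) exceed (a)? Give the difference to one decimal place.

Numerator: 642 + 97 = 739
Denom: 642 + 97 + 307 + 168 + 54 + 325 = 1593
RR2 = 739 / 1593 = 0.4639
Denom: 642 + 97 + 307 + 168 + 54 = 1268
RR6 = 739 / 1268 = 0.5828
Difference = 58.28 − 46.39 = 11.89 percentage points

11.9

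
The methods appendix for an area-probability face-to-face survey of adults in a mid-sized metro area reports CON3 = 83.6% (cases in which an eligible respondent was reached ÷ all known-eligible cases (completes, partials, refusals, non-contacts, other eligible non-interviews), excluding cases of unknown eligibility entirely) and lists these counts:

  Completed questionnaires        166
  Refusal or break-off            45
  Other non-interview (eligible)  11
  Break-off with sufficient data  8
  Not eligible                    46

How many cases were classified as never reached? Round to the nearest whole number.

Top → 166 + 8 + 45 + 11 = 230
CON3 = 230 / D = 0.836
D = 230 / 0.836 = 275.1
Other denominator terms total 230
never reached = 275.1 − 230 ≈ 45

45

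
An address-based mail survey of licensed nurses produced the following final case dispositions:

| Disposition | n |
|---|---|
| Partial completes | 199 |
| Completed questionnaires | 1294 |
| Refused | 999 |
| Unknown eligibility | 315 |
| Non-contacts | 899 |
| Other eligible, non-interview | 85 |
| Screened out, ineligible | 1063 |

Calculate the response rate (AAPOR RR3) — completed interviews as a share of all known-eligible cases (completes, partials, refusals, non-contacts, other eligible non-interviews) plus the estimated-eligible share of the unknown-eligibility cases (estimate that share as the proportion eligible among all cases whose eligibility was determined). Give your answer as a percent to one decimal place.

Numerator → 1294
Known eligible → 1294 + 199 + 999 + 899 + 85 = 3476
e = 3476 / (3476 + 1063) = 3476 / 4539 = 0.7658
Eligible share of unknowns → 0.7658 × 315 = 241.23
Base → 3476 + 241.23 = 3717.23
RR3 = 1294 / 3717.23 = 0.3481

34.8%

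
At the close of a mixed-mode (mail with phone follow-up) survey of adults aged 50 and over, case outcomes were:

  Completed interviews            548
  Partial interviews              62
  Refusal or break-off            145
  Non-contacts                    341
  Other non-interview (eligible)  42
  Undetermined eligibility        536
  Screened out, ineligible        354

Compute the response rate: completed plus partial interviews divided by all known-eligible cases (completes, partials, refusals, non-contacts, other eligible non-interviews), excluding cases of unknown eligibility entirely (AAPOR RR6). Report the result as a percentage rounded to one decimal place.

Num = 548 + 62 = 610
Base = 548 + 62 + 145 + 341 + 42 = 1138
RR6 = 610 / 1138 = 0.5360

53.6%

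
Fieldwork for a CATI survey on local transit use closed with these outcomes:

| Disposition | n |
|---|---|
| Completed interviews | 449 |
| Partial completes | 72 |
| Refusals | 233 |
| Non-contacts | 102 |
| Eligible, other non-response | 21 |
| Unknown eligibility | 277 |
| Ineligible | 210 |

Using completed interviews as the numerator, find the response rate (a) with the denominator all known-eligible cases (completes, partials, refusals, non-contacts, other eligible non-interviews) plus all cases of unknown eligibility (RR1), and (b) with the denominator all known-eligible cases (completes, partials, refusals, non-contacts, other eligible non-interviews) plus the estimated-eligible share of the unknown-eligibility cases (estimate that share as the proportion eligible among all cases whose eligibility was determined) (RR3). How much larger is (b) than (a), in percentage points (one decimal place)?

1.9

Num = 449
Denominator = 449 + 72 + 233 + 102 + 21 + 277 = 1154
RR1 = 449 / 1154 = 0.3891
Eligible (known) = 449 + 72 + 233 + 102 + 21 = 877
e = 877 / (877 + 210) = 877 / 1087 = 0.8068
Estimated eligible among unknowns = 0.8068 × 277 = 223.48
Denominator = 877 + 223.48 = 1100.48
RR3 = 449 / 1100.48 = 0.4080
Difference = 40.80 − 38.91 = 1.89 percentage points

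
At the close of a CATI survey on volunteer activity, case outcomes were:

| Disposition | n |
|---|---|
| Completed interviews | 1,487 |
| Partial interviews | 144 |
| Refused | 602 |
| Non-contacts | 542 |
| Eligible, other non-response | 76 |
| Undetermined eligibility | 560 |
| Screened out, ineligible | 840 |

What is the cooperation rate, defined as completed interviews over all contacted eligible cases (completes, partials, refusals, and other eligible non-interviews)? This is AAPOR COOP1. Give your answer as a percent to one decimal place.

64.4%

Top → 1487
Base → 1487 + 144 + 602 + 76 = 2309
COOP1 = 1487 / 2309 = 0.6440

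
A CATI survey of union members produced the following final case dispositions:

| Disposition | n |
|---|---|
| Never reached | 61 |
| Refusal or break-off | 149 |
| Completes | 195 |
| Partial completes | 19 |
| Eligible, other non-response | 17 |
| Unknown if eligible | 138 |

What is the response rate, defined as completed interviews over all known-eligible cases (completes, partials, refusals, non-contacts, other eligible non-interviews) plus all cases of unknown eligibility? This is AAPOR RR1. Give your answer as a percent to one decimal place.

Num → 195
Base → 195 + 19 + 149 + 61 + 17 + 138 = 579
RR1 = 195 / 579 = 0.3368

33.7%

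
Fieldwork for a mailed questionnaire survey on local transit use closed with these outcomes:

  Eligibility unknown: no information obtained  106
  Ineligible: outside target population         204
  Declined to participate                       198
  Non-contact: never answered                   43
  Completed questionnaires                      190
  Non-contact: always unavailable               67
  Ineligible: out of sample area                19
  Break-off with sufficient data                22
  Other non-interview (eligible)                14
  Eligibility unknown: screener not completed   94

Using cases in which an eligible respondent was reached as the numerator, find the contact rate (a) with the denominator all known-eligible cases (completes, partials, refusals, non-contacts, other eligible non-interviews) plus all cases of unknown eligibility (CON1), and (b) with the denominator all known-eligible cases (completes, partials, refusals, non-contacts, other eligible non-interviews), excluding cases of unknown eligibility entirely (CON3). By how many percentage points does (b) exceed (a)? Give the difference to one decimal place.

No contact after all attempts = 43 + 67 = 110
Unknown if eligible = 94 + 106 = 200
Screened out, ineligible = 204 + 19 = 223
Numerator → 190 + 22 + 198 + 14 = 424
Base → 190 + 22 + 198 + 110 + 14 + 200 = 734
CON1 = 424 / 734 = 0.5777
Base → 190 + 22 + 198 + 110 + 14 = 534
CON3 = 424 / 534 = 0.7940
Difference = 79.40 − 57.77 = 21.63 percentage points

21.6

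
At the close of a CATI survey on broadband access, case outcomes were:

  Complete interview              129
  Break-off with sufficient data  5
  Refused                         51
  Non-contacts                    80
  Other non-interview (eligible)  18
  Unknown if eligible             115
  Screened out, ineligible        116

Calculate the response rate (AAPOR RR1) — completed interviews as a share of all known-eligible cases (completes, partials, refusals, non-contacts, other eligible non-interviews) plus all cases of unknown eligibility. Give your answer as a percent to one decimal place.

32.4%

Numerator = 129
Denom = 129 + 5 + 51 + 80 + 18 + 115 = 398
RR1 = 129 / 398 = 0.3241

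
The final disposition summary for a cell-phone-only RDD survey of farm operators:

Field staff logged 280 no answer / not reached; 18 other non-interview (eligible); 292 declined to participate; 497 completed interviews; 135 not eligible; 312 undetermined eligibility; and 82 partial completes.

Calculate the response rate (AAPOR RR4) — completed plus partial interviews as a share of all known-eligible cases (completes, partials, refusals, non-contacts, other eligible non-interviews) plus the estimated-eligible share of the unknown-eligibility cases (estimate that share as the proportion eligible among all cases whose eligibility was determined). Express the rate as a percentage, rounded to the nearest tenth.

40.0%

Top: 497 + 82 = 579
Determined eligible: 497 + 82 + 292 + 280 + 18 = 1169
e = 1169 / (1169 + 135) = 1169 / 1304 = 0.8965
Eligible share of unknowns: 0.8965 × 312 = 279.71
Denom: 1169 + 279.71 = 1448.71
RR4 = 579 / 1448.71 = 0.3997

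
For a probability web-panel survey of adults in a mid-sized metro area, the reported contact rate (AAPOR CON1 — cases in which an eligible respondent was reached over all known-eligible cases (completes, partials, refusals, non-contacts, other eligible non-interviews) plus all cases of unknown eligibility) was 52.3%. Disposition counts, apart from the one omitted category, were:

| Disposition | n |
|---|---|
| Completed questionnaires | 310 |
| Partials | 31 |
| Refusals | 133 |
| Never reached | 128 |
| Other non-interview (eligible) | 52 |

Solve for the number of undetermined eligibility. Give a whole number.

352

Num → 310 + 31 + 133 + 52 = 526
CON1 = 526 / D = 0.523
D = 526 / 0.523 = 1005.7
Rest of base = 654
undetermined eligibility = 1005.7 − 654 ≈ 352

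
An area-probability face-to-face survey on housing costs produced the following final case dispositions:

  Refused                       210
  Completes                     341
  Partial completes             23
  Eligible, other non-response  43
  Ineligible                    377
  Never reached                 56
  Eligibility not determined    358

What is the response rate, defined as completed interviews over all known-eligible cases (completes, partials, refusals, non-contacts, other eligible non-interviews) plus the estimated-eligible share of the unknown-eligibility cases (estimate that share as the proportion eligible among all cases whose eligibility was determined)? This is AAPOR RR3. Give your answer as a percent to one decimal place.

Num → 341
Determined eligible → 341 + 23 + 210 + 56 + 43 = 673
e = 673 / (673 + 377) = 673 / 1050 = 0.6410
Eligible share of unknowns → 0.6410 × 358 = 229.48
Denom → 673 + 229.48 = 902.48
RR3 = 341 / 902.48 = 0.3778

37.8%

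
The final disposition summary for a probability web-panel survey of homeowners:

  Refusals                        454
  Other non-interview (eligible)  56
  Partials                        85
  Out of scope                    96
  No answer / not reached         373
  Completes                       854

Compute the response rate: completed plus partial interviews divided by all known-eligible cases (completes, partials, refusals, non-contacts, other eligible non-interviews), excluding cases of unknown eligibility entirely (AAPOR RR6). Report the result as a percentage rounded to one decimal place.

51.5%

Top: 854 + 85 = 939
Base: 854 + 85 + 454 + 373 + 56 = 1822
RR6 = 939 / 1822 = 0.5154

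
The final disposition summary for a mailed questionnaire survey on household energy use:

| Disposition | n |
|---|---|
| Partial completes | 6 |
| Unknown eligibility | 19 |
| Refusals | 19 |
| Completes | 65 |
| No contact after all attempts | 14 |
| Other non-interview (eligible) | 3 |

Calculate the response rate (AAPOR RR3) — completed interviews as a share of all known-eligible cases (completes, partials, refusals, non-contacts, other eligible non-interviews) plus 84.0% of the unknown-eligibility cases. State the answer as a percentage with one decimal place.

52.9%

Numerator: 65
Eligible (known): 65 + 6 + 19 + 14 + 3 = 107
Estimated eligible among unknowns: 0.8400 × 19 = 15.96
Base: 107 + 15.96 = 122.96
RR3 = 65 / 122.96 = 0.5286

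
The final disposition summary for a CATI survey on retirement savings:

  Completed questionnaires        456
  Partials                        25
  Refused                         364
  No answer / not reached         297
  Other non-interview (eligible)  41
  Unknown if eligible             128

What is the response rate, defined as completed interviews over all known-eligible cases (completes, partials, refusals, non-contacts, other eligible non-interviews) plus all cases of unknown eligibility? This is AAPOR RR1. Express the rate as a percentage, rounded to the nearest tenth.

34.8%

Num → 456
Denom → 456 + 25 + 364 + 297 + 41 + 128 = 1311
RR1 = 456 / 1311 = 0.3478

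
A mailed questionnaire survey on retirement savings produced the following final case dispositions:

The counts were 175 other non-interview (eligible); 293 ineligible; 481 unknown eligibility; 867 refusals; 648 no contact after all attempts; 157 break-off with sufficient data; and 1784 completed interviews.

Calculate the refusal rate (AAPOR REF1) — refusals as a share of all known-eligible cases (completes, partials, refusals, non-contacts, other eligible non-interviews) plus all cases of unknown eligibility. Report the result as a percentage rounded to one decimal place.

21.1%

Numerator: 867
Denominator: 1784 + 157 + 867 + 648 + 175 + 481 = 4112
REF1 = 867 / 4112 = 0.2108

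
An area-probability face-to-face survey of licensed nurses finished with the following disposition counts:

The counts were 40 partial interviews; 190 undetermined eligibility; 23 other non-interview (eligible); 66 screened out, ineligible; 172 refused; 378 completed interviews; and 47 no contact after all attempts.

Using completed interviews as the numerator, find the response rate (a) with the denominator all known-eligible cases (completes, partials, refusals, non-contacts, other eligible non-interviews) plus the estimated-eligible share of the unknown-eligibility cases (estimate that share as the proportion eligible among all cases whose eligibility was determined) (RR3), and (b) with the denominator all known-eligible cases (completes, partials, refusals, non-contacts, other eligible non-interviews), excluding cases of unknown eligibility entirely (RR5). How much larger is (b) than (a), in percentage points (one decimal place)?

Num = 378
Eligible (known) = 378 + 40 + 172 + 47 + 23 = 660
e = 660 / (660 + 66) = 660 / 726 = 0.9091
Eligible share of unknowns = 0.9091 × 190 = 172.73
Denominator = 660 + 172.73 = 832.73
RR3 = 378 / 832.73 = 0.4539
Denominator = 378 + 40 + 172 + 47 + 23 = 660
RR5 = 378 / 660 = 0.5727
Difference = 57.27 − 45.39 = 11.88 percentage points

11.9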